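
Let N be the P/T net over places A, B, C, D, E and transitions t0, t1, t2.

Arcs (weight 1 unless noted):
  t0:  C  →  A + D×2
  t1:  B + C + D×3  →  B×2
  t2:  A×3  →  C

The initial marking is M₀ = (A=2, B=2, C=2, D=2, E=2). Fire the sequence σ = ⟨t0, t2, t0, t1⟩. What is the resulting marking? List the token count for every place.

(A=1, B=3, C=0, D=3, E=2)

step 1: fire t0:  (A=2, B=2, C=2, D=2, E=2) → (A=3, B=2, C=1, D=4, E=2)
step 2: fire t2:  (A=3, B=2, C=1, D=4, E=2) → (A=0, B=2, C=2, D=4, E=2)
step 3: fire t0:  (A=0, B=2, C=2, D=4, E=2) → (A=1, B=2, C=1, D=6, E=2)
step 4: fire t1:  (A=1, B=2, C=1, D=6, E=2) → (A=1, B=3, C=0, D=3, E=2)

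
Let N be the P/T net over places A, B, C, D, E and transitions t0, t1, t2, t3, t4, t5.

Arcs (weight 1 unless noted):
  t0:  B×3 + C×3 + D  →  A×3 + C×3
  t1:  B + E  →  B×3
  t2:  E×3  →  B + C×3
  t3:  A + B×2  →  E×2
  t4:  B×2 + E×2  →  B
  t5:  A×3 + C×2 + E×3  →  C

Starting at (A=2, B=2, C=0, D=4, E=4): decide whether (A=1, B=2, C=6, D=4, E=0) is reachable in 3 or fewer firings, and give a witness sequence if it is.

YES — reachable via ⟨t2, t3, t2⟩ (3 firings)

step 1: fire t2:  (A=2, B=2, C=0, D=4, E=4) → (A=2, B=3, C=3, D=4, E=1)
step 2: fire t3:  (A=2, B=3, C=3, D=4, E=1) → (A=1, B=1, C=3, D=4, E=3)
step 3: fire t2:  (A=1, B=1, C=3, D=4, E=3) → (A=1, B=2, C=6, D=4, E=0)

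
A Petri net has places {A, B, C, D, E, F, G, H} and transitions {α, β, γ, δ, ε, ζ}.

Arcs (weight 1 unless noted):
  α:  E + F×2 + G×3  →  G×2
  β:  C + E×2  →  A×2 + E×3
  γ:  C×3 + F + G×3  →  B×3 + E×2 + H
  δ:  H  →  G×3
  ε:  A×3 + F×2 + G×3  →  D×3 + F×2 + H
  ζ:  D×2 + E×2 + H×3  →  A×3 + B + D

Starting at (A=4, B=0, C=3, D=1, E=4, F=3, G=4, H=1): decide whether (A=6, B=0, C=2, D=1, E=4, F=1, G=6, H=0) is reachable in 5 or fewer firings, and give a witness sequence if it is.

YES — reachable via ⟨α, β, δ⟩ (3 firings)

step 1: fire α:  (A=4, B=0, C=3, D=1, E=4, F=3, G=4, H=1) → (A=4, B=0, C=3, D=1, E=3, F=1, G=3, H=1)
step 2: fire β:  (A=4, B=0, C=3, D=1, E=3, F=1, G=3, H=1) → (A=6, B=0, C=2, D=1, E=4, F=1, G=3, H=1)
step 3: fire δ:  (A=6, B=0, C=2, D=1, E=4, F=1, G=3, H=1) → (A=6, B=0, C=2, D=1, E=4, F=1, G=6, H=0)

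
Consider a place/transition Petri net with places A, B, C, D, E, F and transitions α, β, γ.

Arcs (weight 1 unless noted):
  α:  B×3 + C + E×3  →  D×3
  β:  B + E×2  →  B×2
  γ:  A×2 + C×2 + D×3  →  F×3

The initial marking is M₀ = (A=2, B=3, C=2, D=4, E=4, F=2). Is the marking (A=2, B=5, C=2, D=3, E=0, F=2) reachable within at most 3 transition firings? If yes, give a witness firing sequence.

NO — not reachable within 3 firings

depth 0: 1 marking
depth 1: 4 markings reached so far
depth 2: 6 markings reached so far
depth 3: 7 markings reached so far
target is not among the 7 markings reachable within 3 steps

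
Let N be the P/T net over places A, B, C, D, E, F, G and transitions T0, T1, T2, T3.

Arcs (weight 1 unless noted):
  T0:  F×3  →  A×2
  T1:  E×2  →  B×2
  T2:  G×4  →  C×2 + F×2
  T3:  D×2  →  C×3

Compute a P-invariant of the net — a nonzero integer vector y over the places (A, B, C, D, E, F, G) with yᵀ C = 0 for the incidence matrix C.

Incidence matrix C (rows=places, cols=transitions):
       T0   T1   T2   T3
    A   2    0    0    0
    B   0    2    0    0
    C   0    0    2    3
    D   0    0    0   -2
    E   0   -2    0    0
    F  -3    0    2    0
    G   0    0   -4    0

Candidate y = [0, 1, 0, 0, 1, 0, 0]; check y·C column-wise:
  col T0: 0·2 + 1·0 + 1·0 + 0·-3 = 0
  col T1: 1·2 + 1·-2 = 0
  col T2: 1·0 + 0·2 + 1·0 + 0·2 + 0·-4 = 0
  col T3: 1·0 + 0·3 + 0·-2 + 1·0 = 0

y = (A:0, B:1, C:0, D:0, E:1, F:0, G:0)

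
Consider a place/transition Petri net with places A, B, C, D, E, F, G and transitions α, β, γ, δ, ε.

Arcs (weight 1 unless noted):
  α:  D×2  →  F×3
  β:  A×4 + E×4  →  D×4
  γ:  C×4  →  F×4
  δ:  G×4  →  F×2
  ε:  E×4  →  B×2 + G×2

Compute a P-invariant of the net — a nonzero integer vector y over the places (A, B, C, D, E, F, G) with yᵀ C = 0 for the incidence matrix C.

Incidence matrix C (rows=places, cols=transitions):
        α    β    γ    δ    ε
    A   0   -4    0    0    0
    B   0    0    0    0    2
    C   0    0   -4    0    0
    D  -2    4    0    0    0
    E   0   -4    0    0   -4
    F   3    0    4    2    0
    G   0    0    0   -4    2

Candidate y = [1, -2, 0, 0, -1, 0, 0]; check y·C column-wise:
  col α: 1·0 + -2·0 + 0·-2 + -1·0 + 0·3 = 0
  col β: 1·-4 + -2·0 + 0·4 + -1·-4 = 0
  col γ: 1·0 + -2·0 + 0·-4 + -1·0 + 0·4 = 0
  col δ: 1·0 + -2·0 + -1·0 + 0·2 + 0·-4 = 0
  col ε: 1·0 + -2·2 + -1·-4 + 0·2 = 0

y = (A:1, B:-2, C:0, D:0, E:-1, F:0, G:0)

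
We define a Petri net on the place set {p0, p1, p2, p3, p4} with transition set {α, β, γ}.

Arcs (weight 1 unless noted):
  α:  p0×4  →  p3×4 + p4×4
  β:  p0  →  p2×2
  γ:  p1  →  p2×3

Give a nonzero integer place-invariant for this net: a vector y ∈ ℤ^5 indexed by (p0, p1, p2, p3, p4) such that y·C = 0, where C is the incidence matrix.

y = (p0:2, p1:3, p2:1, p3:2, p4:0)

Incidence matrix C (rows=places, cols=transitions):
        α    β    γ
   p0  -4   -1    0
   p1   0    0   -1
   p2   0    2    3
   p3   4    0    0
   p4   4    0    0

Candidate y = [2, 3, 1, 2, 0]; check y·C column-wise:
  col α: 2·-4 + 3·0 + 1·0 + 2·4 + 0·4 = 0
  col β: 2·-1 + 3·0 + 1·2 + 2·0 = 0
  col γ: 2·0 + 3·-1 + 1·3 + 2·0 = 0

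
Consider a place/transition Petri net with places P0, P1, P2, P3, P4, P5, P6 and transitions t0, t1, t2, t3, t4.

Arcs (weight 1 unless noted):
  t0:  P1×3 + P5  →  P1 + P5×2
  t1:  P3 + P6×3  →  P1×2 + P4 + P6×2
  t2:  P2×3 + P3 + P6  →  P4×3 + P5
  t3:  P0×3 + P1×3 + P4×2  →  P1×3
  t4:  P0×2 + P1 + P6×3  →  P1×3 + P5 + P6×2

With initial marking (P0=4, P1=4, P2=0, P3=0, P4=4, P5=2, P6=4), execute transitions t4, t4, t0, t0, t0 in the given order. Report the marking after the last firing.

(P0=0, P1=2, P2=0, P3=0, P4=4, P5=7, P6=2)

step 1: fire t4:  (P0=4, P1=4, P2=0, P3=0, P4=4, P5=2, P6=4) → (P0=2, P1=6, P2=0, P3=0, P4=4, P5=3, P6=3)
step 2: fire t4:  (P0=2, P1=6, P2=0, P3=0, P4=4, P5=3, P6=3) → (P0=0, P1=8, P2=0, P3=0, P4=4, P5=4, P6=2)
step 3: fire t0:  (P0=0, P1=8, P2=0, P3=0, P4=4, P5=4, P6=2) → (P0=0, P1=6, P2=0, P3=0, P4=4, P5=5, P6=2)
step 4: fire t0:  (P0=0, P1=6, P2=0, P3=0, P4=4, P5=5, P6=2) → (P0=0, P1=4, P2=0, P3=0, P4=4, P5=6, P6=2)
step 5: fire t0:  (P0=0, P1=4, P2=0, P3=0, P4=4, P5=6, P6=2) → (P0=0, P1=2, P2=0, P3=0, P4=4, P5=7, P6=2)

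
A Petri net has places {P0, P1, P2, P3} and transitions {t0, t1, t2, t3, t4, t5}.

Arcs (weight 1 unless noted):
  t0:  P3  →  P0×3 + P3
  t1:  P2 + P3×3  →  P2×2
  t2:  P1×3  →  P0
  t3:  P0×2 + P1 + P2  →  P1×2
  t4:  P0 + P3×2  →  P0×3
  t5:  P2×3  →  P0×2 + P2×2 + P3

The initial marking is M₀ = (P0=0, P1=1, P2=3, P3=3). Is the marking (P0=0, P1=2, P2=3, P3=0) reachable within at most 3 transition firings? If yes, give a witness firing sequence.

NO — not reachable within 3 firings

depth 0: 1 marking
depth 1: 4 markings reached so far
depth 2: 12 markings reached so far
depth 3: 24 markings reached so far
target is not among the 24 markings reachable within 3 steps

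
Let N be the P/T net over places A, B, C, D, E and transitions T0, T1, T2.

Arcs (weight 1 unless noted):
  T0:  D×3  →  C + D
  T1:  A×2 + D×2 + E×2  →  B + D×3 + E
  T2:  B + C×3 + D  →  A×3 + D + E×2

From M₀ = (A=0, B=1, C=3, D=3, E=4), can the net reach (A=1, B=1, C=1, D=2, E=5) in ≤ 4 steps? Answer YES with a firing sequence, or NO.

step 1: fire T2:  (A=0, B=1, C=3, D=3, E=4) → (A=3, B=0, C=0, D=3, E=6)
step 2: fire T1:  (A=3, B=0, C=0, D=3, E=6) → (A=1, B=1, C=0, D=4, E=5)
step 3: fire T0:  (A=1, B=1, C=0, D=4, E=5) → (A=1, B=1, C=1, D=2, E=5)

YES — reachable via ⟨T2, T1, T0⟩ (3 firings)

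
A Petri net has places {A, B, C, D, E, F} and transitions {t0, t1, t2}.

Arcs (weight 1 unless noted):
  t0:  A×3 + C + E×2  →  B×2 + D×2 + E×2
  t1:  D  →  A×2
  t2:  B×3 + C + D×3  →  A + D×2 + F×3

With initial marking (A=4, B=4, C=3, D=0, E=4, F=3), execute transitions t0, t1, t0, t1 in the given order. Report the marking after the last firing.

(A=2, B=8, C=1, D=2, E=4, F=3)

step 1: fire t0:  (A=4, B=4, C=3, D=0, E=4, F=3) → (A=1, B=6, C=2, D=2, E=4, F=3)
step 2: fire t1:  (A=1, B=6, C=2, D=2, E=4, F=3) → (A=3, B=6, C=2, D=1, E=4, F=3)
step 3: fire t0:  (A=3, B=6, C=2, D=1, E=4, F=3) → (A=0, B=8, C=1, D=3, E=4, F=3)
step 4: fire t1:  (A=0, B=8, C=1, D=3, E=4, F=3) → (A=2, B=8, C=1, D=2, E=4, F=3)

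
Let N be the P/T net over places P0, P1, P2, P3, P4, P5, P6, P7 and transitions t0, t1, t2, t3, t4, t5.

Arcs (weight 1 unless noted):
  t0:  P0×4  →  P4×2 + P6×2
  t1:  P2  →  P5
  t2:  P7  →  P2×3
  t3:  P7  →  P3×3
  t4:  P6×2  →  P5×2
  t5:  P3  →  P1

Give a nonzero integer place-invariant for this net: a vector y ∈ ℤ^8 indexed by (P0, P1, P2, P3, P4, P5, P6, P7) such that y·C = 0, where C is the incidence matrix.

y = (P0:1, P1:0, P2:0, P3:0, P4:2, P5:0, P6:0, P7:0)

Incidence matrix C (rows=places, cols=transitions):
       t0   t1   t2   t3   t4   t5
   P0  -4    0    0    0    0    0
   P1   0    0    0    0    0    1
   P2   0   -1    3    0    0    0
   P3   0    0    0    3    0   -1
   P4   2    0    0    0    0    0
   P5   0    1    0    0    2    0
   P6   2    0    0    0   -2    0
   P7   0    0   -1   -1    0    0

Candidate y = [1, 0, 0, 0, 2, 0, 0, 0]; check y·C column-wise:
  col t0: 1·-4 + 2·2 + 0·2 = 0
  col t1: 1·0 + 0·-1 + 2·0 + 0·1 = 0
  col t2: 1·0 + 0·3 + 2·0 + 0·-1 = 0
  col t3: 1·0 + 0·3 + 2·0 + 0·-1 = 0
  col t4: 1·0 + 2·0 + 0·2 + 0·-2 = 0
  col t5: 1·0 + 0·1 + 0·-1 + 2·0 = 0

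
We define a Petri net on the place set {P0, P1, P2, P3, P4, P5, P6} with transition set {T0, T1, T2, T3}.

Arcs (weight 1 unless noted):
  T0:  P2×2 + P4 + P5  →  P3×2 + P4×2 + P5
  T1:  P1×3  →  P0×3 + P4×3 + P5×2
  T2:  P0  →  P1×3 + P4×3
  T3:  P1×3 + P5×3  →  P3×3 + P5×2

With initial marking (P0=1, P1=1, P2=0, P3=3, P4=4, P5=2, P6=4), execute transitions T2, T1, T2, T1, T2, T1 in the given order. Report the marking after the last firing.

(P0=7, P1=1, P2=0, P3=3, P4=22, P5=8, P6=4)

step 1: fire T2:  (P0=1, P1=1, P2=0, P3=3, P4=4, P5=2, P6=4) → (P0=0, P1=4, P2=0, P3=3, P4=7, P5=2, P6=4)
step 2: fire T1:  (P0=0, P1=4, P2=0, P3=3, P4=7, P5=2, P6=4) → (P0=3, P1=1, P2=0, P3=3, P4=10, P5=4, P6=4)
step 3: fire T2:  (P0=3, P1=1, P2=0, P3=3, P4=10, P5=4, P6=4) → (P0=2, P1=4, P2=0, P3=3, P4=13, P5=4, P6=4)
step 4: fire T1:  (P0=2, P1=4, P2=0, P3=3, P4=13, P5=4, P6=4) → (P0=5, P1=1, P2=0, P3=3, P4=16, P5=6, P6=4)
step 5: fire T2:  (P0=5, P1=1, P2=0, P3=3, P4=16, P5=6, P6=4) → (P0=4, P1=4, P2=0, P3=3, P4=19, P5=6, P6=4)
step 6: fire T1:  (P0=4, P1=4, P2=0, P3=3, P4=19, P5=6, P6=4) → (P0=7, P1=1, P2=0, P3=3, P4=22, P5=8, P6=4)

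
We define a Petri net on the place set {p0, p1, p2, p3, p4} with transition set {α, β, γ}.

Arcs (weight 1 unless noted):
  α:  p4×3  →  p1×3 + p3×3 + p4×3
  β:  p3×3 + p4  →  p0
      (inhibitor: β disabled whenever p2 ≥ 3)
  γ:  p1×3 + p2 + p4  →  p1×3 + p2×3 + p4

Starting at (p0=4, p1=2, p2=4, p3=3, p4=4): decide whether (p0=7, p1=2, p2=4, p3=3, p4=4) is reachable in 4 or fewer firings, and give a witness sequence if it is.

NO — not reachable within 4 firings

depth 0: 1 marking
depth 1: 2 markings reached so far
depth 2: 4 markings reached so far
depth 3: 7 markings reached so far
depth 4: 11 markings reached so far
target is not among the 11 markings reachable within 4 steps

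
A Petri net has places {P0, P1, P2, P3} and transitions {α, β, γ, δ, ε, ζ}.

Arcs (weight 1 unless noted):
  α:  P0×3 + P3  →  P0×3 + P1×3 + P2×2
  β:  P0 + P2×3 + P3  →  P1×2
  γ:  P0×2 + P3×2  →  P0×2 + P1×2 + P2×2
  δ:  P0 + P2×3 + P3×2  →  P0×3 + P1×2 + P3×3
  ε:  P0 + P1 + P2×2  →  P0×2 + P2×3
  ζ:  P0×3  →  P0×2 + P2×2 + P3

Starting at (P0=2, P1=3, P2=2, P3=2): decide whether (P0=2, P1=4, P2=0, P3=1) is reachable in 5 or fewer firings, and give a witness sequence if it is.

step 1: fire ε:  (P0=2, P1=3, P2=2, P3=2) → (P0=3, P1=2, P2=3, P3=2)
step 2: fire β:  (P0=3, P1=2, P2=3, P3=2) → (P0=2, P1=4, P2=0, P3=1)

YES — reachable via ⟨ε, β⟩ (2 firings)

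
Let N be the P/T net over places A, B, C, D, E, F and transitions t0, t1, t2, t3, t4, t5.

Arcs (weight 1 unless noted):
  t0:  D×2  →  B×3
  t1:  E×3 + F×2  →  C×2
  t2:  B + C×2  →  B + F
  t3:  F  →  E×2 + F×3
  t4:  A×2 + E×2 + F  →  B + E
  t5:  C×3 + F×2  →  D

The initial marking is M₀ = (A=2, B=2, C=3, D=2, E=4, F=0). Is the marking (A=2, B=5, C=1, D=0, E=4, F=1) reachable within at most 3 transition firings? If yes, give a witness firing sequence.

step 1: fire t0:  (A=2, B=2, C=3, D=2, E=4, F=0) → (A=2, B=5, C=3, D=0, E=4, F=0)
step 2: fire t2:  (A=2, B=5, C=3, D=0, E=4, F=0) → (A=2, B=5, C=1, D=0, E=4, F=1)

YES — reachable via ⟨t0, t2⟩ (2 firings)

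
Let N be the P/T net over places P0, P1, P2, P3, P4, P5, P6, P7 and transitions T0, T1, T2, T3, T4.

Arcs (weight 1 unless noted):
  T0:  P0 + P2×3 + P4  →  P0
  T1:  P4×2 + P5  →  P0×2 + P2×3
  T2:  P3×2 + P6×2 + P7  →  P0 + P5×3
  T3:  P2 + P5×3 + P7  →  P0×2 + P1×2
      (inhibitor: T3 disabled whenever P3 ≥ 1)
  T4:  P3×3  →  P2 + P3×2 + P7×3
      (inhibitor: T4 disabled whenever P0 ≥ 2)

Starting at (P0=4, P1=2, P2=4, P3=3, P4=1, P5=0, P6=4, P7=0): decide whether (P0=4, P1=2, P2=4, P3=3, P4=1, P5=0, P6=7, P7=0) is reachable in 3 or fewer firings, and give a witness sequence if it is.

NO — not reachable within 3 firings

depth 0: 1 marking
depth 1: 2 markings reached so far
depth 2: 2 markings reached so far
(frontier empty at depth 2; search complete)
target is not among the 2 markings reachable within 3 steps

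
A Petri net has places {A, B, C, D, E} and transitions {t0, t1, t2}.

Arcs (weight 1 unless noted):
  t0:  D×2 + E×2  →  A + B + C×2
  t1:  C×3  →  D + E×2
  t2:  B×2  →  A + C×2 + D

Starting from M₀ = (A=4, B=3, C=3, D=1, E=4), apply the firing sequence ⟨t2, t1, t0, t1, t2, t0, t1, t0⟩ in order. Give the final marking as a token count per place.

step 1: fire t2:  (A=4, B=3, C=3, D=1, E=4) → (A=5, B=1, C=5, D=2, E=4)
step 2: fire t1:  (A=5, B=1, C=5, D=2, E=4) → (A=5, B=1, C=2, D=3, E=6)
step 3: fire t0:  (A=5, B=1, C=2, D=3, E=6) → (A=6, B=2, C=4, D=1, E=4)
step 4: fire t1:  (A=6, B=2, C=4, D=1, E=4) → (A=6, B=2, C=1, D=2, E=6)
step 5: fire t2:  (A=6, B=2, C=1, D=2, E=6) → (A=7, B=0, C=3, D=3, E=6)
step 6: fire t0:  (A=7, B=0, C=3, D=3, E=6) → (A=8, B=1, C=5, D=1, E=4)
step 7: fire t1:  (A=8, B=1, C=5, D=1, E=4) → (A=8, B=1, C=2, D=2, E=6)
step 8: fire t0:  (A=8, B=1, C=2, D=2, E=6) → (A=9, B=2, C=4, D=0, E=4)

(A=9, B=2, C=4, D=0, E=4)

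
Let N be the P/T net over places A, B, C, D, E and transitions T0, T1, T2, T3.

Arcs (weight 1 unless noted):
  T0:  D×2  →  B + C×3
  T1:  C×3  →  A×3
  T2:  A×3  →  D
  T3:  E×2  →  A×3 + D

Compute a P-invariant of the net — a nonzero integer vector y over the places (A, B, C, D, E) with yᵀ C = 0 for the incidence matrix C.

y = (A:1, B:3, C:1, D:3, E:3)

Incidence matrix C (rows=places, cols=transitions):
       T0   T1   T2   T3
    A   0    3   -3    3
    B   1    0    0    0
    C   3   -3    0    0
    D  -2    0    1    1
    E   0    0    0   -2

Candidate y = [1, 3, 1, 3, 3]; check y·C column-wise:
  col T0: 1·0 + 3·1 + 1·3 + 3·-2 + 3·0 = 0
  col T1: 1·3 + 3·0 + 1·-3 + 3·0 + 3·0 = 0
  col T2: 1·-3 + 3·0 + 1·0 + 3·1 + 3·0 = 0
  col T3: 1·3 + 3·0 + 1·0 + 3·1 + 3·-2 = 0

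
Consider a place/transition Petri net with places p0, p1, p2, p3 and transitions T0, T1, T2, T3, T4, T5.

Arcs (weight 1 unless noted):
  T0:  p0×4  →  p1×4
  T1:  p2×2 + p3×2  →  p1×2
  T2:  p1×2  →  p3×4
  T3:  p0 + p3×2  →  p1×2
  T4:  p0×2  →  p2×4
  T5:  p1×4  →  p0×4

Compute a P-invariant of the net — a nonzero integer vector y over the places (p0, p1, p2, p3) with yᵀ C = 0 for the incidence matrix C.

Incidence matrix C (rows=places, cols=transitions):
       T0   T1   T2   T3   T4   T5
   p0  -4    0    0   -1   -2    4
   p1   4    2   -2    2    0   -4
   p2   0   -2    0    0    4    0
   p3   0   -2    4   -2    0    0

Candidate y = [2, 2, 1, 1]; check y·C column-wise:
  col T0: 2·-4 + 2·4 + 1·0 + 1·0 = 0
  col T1: 2·0 + 2·2 + 1·-2 + 1·-2 = 0
  col T2: 2·0 + 2·-2 + 1·0 + 1·4 = 0
  col T3: 2·-1 + 2·2 + 1·0 + 1·-2 = 0
  col T4: 2·-2 + 2·0 + 1·4 + 1·0 = 0
  col T5: 2·4 + 2·-4 + 1·0 + 1·0 = 0

y = (p0:2, p1:2, p2:1, p3:1)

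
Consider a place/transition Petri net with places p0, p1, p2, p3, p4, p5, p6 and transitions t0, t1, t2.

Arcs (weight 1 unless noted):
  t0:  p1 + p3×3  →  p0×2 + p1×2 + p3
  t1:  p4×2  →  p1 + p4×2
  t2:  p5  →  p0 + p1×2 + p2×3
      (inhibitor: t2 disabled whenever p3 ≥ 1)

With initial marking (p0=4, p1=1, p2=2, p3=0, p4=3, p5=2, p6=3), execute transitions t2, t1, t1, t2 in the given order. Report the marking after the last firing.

(p0=6, p1=7, p2=8, p3=0, p4=3, p5=0, p6=3)

step 1: fire t2:  (p0=4, p1=1, p2=2, p3=0, p4=3, p5=2, p6=3) → (p0=5, p1=3, p2=5, p3=0, p4=3, p5=1, p6=3)
step 2: fire t1:  (p0=5, p1=3, p2=5, p3=0, p4=3, p5=1, p6=3) → (p0=5, p1=4, p2=5, p3=0, p4=3, p5=1, p6=3)
step 3: fire t1:  (p0=5, p1=4, p2=5, p3=0, p4=3, p5=1, p6=3) → (p0=5, p1=5, p2=5, p3=0, p4=3, p5=1, p6=3)
step 4: fire t2:  (p0=5, p1=5, p2=5, p3=0, p4=3, p5=1, p6=3) → (p0=6, p1=7, p2=8, p3=0, p4=3, p5=0, p6=3)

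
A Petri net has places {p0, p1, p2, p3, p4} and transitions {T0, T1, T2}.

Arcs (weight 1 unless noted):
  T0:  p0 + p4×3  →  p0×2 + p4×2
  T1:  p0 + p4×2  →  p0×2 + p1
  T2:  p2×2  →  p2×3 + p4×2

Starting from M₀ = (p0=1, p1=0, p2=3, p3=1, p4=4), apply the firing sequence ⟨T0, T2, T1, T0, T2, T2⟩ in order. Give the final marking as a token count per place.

step 1: fire T0:  (p0=1, p1=0, p2=3, p3=1, p4=4) → (p0=2, p1=0, p2=3, p3=1, p4=3)
step 2: fire T2:  (p0=2, p1=0, p2=3, p3=1, p4=3) → (p0=2, p1=0, p2=4, p3=1, p4=5)
step 3: fire T1:  (p0=2, p1=0, p2=4, p3=1, p4=5) → (p0=3, p1=1, p2=4, p3=1, p4=3)
step 4: fire T0:  (p0=3, p1=1, p2=4, p3=1, p4=3) → (p0=4, p1=1, p2=4, p3=1, p4=2)
step 5: fire T2:  (p0=4, p1=1, p2=4, p3=1, p4=2) → (p0=4, p1=1, p2=5, p3=1, p4=4)
step 6: fire T2:  (p0=4, p1=1, p2=5, p3=1, p4=4) → (p0=4, p1=1, p2=6, p3=1, p4=6)

(p0=4, p1=1, p2=6, p3=1, p4=6)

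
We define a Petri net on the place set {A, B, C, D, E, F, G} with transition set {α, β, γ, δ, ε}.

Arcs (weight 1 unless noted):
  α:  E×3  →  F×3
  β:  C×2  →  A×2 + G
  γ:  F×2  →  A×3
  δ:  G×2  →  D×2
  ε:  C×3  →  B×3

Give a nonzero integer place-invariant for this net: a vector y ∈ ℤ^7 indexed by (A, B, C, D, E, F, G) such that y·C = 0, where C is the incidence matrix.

y = (A:2, B:2, C:2, D:0, E:3, F:3, G:0)

Incidence matrix C (rows=places, cols=transitions):
        α    β    γ    δ    ε
    A   0    2    3    0    0
    B   0    0    0    0    3
    C   0   -2    0    0   -3
    D   0    0    0    2    0
    E  -3    0    0    0    0
    F   3    0   -2    0    0
    G   0    1    0   -2    0

Candidate y = [2, 2, 2, 0, 3, 3, 0]; check y·C column-wise:
  col α: 2·0 + 2·0 + 2·0 + 3·-3 + 3·3 = 0
  col β: 2·2 + 2·0 + 2·-2 + 3·0 + 3·0 + 0·1 = 0
  col γ: 2·3 + 2·0 + 2·0 + 3·0 + 3·-2 = 0
  col δ: 2·0 + 2·0 + 2·0 + 0·2 + 3·0 + 3·0 + 0·-2 = 0
  col ε: 2·0 + 2·3 + 2·-3 + 3·0 + 3·0 = 0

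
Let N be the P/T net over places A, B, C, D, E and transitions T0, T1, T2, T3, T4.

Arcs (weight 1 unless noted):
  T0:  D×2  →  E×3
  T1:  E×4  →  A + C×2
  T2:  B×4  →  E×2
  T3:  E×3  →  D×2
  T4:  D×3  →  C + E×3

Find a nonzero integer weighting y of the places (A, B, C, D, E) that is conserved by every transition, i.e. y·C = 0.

Incidence matrix C (rows=places, cols=transitions):
       T0   T1   T2   T3   T4
    A   0    1    0    0    0
    B   0    0   -4    0    0
    C   0    2    0    0    1
    D  -2    0    0    2   -3
    E   3   -4    2   -3    3

Candidate y = [2, 1, 3, 3, 2]; check y·C column-wise:
  col T0: 2·0 + 1·0 + 3·0 + 3·-2 + 2·3 = 0
  col T1: 2·1 + 1·0 + 3·2 + 3·0 + 2·-4 = 0
  col T2: 2·0 + 1·-4 + 3·0 + 3·0 + 2·2 = 0
  col T3: 2·0 + 1·0 + 3·0 + 3·2 + 2·-3 = 0
  col T4: 2·0 + 1·0 + 3·1 + 3·-3 + 2·3 = 0

y = (A:2, B:1, C:3, D:3, E:2)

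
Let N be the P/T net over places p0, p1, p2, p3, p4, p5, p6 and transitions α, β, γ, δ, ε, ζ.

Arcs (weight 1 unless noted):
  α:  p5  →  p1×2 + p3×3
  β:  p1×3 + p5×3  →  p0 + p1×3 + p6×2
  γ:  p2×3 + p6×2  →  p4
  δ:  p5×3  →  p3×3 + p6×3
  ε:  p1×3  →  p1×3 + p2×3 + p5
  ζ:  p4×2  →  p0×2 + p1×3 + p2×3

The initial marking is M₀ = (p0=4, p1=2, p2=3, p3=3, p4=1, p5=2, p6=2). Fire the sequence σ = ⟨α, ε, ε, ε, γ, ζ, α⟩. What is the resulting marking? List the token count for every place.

step 1: fire α:  (p0=4, p1=2, p2=3, p3=3, p4=1, p5=2, p6=2) → (p0=4, p1=4, p2=3, p3=6, p4=1, p5=1, p6=2)
step 2: fire ε:  (p0=4, p1=4, p2=3, p3=6, p4=1, p5=1, p6=2) → (p0=4, p1=4, p2=6, p3=6, p4=1, p5=2, p6=2)
step 3: fire ε:  (p0=4, p1=4, p2=6, p3=6, p4=1, p5=2, p6=2) → (p0=4, p1=4, p2=9, p3=6, p4=1, p5=3, p6=2)
step 4: fire ε:  (p0=4, p1=4, p2=9, p3=6, p4=1, p5=3, p6=2) → (p0=4, p1=4, p2=12, p3=6, p4=1, p5=4, p6=2)
step 5: fire γ:  (p0=4, p1=4, p2=12, p3=6, p4=1, p5=4, p6=2) → (p0=4, p1=4, p2=9, p3=6, p4=2, p5=4, p6=0)
step 6: fire ζ:  (p0=4, p1=4, p2=9, p3=6, p4=2, p5=4, p6=0) → (p0=6, p1=7, p2=12, p3=6, p4=0, p5=4, p6=0)
step 7: fire α:  (p0=6, p1=7, p2=12, p3=6, p4=0, p5=4, p6=0) → (p0=6, p1=9, p2=12, p3=9, p4=0, p5=3, p6=0)

(p0=6, p1=9, p2=12, p3=9, p4=0, p5=3, p6=0)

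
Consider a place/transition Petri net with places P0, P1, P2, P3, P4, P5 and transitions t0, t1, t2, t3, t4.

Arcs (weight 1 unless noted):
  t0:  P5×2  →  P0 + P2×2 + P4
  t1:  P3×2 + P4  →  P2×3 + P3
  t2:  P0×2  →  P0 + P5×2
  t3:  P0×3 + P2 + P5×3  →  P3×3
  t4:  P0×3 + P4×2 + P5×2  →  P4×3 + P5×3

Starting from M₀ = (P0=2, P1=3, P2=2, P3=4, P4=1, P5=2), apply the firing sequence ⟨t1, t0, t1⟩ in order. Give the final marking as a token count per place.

step 1: fire t1:  (P0=2, P1=3, P2=2, P3=4, P4=1, P5=2) → (P0=2, P1=3, P2=5, P3=3, P4=0, P5=2)
step 2: fire t0:  (P0=2, P1=3, P2=5, P3=3, P4=0, P5=2) → (P0=3, P1=3, P2=7, P3=3, P4=1, P5=0)
step 3: fire t1:  (P0=3, P1=3, P2=7, P3=3, P4=1, P5=0) → (P0=3, P1=3, P2=10, P3=2, P4=0, P5=0)

(P0=3, P1=3, P2=10, P3=2, P4=0, P5=0)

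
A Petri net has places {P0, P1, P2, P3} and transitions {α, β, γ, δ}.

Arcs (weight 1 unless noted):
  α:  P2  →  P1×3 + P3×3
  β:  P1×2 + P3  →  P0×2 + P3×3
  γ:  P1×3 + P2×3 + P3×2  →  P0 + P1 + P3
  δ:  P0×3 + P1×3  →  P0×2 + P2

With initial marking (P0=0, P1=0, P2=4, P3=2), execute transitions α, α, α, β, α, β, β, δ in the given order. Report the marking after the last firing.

step 1: fire α:  (P0=0, P1=0, P2=4, P3=2) → (P0=0, P1=3, P2=3, P3=5)
step 2: fire α:  (P0=0, P1=3, P2=3, P3=5) → (P0=0, P1=6, P2=2, P3=8)
step 3: fire α:  (P0=0, P1=6, P2=2, P3=8) → (P0=0, P1=9, P2=1, P3=11)
step 4: fire β:  (P0=0, P1=9, P2=1, P3=11) → (P0=2, P1=7, P2=1, P3=13)
step 5: fire α:  (P0=2, P1=7, P2=1, P3=13) → (P0=2, P1=10, P2=0, P3=16)
step 6: fire β:  (P0=2, P1=10, P2=0, P3=16) → (P0=4, P1=8, P2=0, P3=18)
step 7: fire β:  (P0=4, P1=8, P2=0, P3=18) → (P0=6, P1=6, P2=0, P3=20)
step 8: fire δ:  (P0=6, P1=6, P2=0, P3=20) → (P0=5, P1=3, P2=1, P3=20)

(P0=5, P1=3, P2=1, P3=20)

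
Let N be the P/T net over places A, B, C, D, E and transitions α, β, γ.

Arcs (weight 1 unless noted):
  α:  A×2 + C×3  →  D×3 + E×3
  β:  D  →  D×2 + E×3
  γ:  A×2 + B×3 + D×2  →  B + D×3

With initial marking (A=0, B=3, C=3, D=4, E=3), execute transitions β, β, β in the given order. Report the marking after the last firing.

step 1: fire β:  (A=0, B=3, C=3, D=4, E=3) → (A=0, B=3, C=3, D=5, E=6)
step 2: fire β:  (A=0, B=3, C=3, D=5, E=6) → (A=0, B=3, C=3, D=6, E=9)
step 3: fire β:  (A=0, B=3, C=3, D=6, E=9) → (A=0, B=3, C=3, D=7, E=12)

(A=0, B=3, C=3, D=7, E=12)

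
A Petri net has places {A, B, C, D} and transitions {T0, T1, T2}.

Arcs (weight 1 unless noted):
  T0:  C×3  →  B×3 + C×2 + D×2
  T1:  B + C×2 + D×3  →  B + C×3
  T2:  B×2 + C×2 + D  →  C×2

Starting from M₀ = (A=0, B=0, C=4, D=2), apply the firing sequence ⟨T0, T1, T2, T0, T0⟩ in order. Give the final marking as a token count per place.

(A=0, B=7, C=2, D=4)

step 1: fire T0:  (A=0, B=0, C=4, D=2) → (A=0, B=3, C=3, D=4)
step 2: fire T1:  (A=0, B=3, C=3, D=4) → (A=0, B=3, C=4, D=1)
step 3: fire T2:  (A=0, B=3, C=4, D=1) → (A=0, B=1, C=4, D=0)
step 4: fire T0:  (A=0, B=1, C=4, D=0) → (A=0, B=4, C=3, D=2)
step 5: fire T0:  (A=0, B=4, C=3, D=2) → (A=0, B=7, C=2, D=4)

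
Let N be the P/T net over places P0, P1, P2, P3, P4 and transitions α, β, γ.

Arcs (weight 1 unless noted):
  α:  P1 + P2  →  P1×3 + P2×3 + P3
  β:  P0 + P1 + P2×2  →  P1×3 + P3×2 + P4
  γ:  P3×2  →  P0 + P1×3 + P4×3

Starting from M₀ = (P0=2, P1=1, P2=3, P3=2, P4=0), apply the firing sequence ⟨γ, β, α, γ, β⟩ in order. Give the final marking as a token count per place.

(P0=2, P1=13, P2=1, P3=3, P4=8)

step 1: fire γ:  (P0=2, P1=1, P2=3, P3=2, P4=0) → (P0=3, P1=4, P2=3, P3=0, P4=3)
step 2: fire β:  (P0=3, P1=4, P2=3, P3=0, P4=3) → (P0=2, P1=6, P2=1, P3=2, P4=4)
step 3: fire α:  (P0=2, P1=6, P2=1, P3=2, P4=4) → (P0=2, P1=8, P2=3, P3=3, P4=4)
step 4: fire γ:  (P0=2, P1=8, P2=3, P3=3, P4=4) → (P0=3, P1=11, P2=3, P3=1, P4=7)
step 5: fire β:  (P0=3, P1=11, P2=3, P3=1, P4=7) → (P0=2, P1=13, P2=1, P3=3, P4=8)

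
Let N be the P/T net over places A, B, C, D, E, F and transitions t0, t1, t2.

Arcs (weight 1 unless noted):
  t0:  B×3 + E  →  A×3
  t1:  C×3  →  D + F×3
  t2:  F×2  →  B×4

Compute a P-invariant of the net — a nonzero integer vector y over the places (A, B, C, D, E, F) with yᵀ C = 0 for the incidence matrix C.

y = (A:0, B:0, C:1, D:3, E:0, F:0)

Incidence matrix C (rows=places, cols=transitions):
       t0   t1   t2
    A   3    0    0
    B  -3    0    4
    C   0   -3    0
    D   0    1    0
    E  -1    0    0
    F   0    3   -2

Candidate y = [0, 0, 1, 3, 0, 0]; check y·C column-wise:
  col t0: 0·3 + 0·-3 + 1·0 + 3·0 + 0·-1 = 0
  col t1: 1·-3 + 3·1 + 0·3 = 0
  col t2: 0·4 + 1·0 + 3·0 + 0·-2 = 0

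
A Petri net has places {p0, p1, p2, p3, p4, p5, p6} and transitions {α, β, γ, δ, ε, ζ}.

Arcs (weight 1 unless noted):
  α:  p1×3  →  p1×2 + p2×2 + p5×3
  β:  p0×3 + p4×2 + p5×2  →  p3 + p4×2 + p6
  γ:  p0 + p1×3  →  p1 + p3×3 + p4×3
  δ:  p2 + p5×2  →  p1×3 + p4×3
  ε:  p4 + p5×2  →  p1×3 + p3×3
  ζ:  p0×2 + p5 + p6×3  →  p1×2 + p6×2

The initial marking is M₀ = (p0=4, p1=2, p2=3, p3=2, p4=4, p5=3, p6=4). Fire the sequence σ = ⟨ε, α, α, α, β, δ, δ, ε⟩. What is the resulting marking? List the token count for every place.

step 1: fire ε:  (p0=4, p1=2, p2=3, p3=2, p4=4, p5=3, p6=4) → (p0=4, p1=5, p2=3, p3=5, p4=3, p5=1, p6=4)
step 2: fire α:  (p0=4, p1=5, p2=3, p3=5, p4=3, p5=1, p6=4) → (p0=4, p1=4, p2=5, p3=5, p4=3, p5=4, p6=4)
step 3: fire α:  (p0=4, p1=4, p2=5, p3=5, p4=3, p5=4, p6=4) → (p0=4, p1=3, p2=7, p3=5, p4=3, p5=7, p6=4)
step 4: fire α:  (p0=4, p1=3, p2=7, p3=5, p4=3, p5=7, p6=4) → (p0=4, p1=2, p2=9, p3=5, p4=3, p5=10, p6=4)
step 5: fire β:  (p0=4, p1=2, p2=9, p3=5, p4=3, p5=10, p6=4) → (p0=1, p1=2, p2=9, p3=6, p4=3, p5=8, p6=5)
step 6: fire δ:  (p0=1, p1=2, p2=9, p3=6, p4=3, p5=8, p6=5) → (p0=1, p1=5, p2=8, p3=6, p4=6, p5=6, p6=5)
step 7: fire δ:  (p0=1, p1=5, p2=8, p3=6, p4=6, p5=6, p6=5) → (p0=1, p1=8, p2=7, p3=6, p4=9, p5=4, p6=5)
step 8: fire ε:  (p0=1, p1=8, p2=7, p3=6, p4=9, p5=4, p6=5) → (p0=1, p1=11, p2=7, p3=9, p4=8, p5=2, p6=5)

(p0=1, p1=11, p2=7, p3=9, p4=8, p5=2, p6=5)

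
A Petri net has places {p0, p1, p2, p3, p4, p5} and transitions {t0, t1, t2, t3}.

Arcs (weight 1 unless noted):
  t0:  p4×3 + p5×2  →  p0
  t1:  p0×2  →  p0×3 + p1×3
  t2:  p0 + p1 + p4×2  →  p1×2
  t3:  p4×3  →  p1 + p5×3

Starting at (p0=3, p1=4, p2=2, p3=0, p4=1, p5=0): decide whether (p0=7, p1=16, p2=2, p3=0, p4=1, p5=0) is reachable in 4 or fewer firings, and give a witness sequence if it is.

YES — reachable via ⟨t1, t1, t1, t1⟩ (4 firings)

step 1: fire t1:  (p0=3, p1=4, p2=2, p3=0, p4=1, p5=0) → (p0=4, p1=7, p2=2, p3=0, p4=1, p5=0)
step 2: fire t1:  (p0=4, p1=7, p2=2, p3=0, p4=1, p5=0) → (p0=5, p1=10, p2=2, p3=0, p4=1, p5=0)
step 3: fire t1:  (p0=5, p1=10, p2=2, p3=0, p4=1, p5=0) → (p0=6, p1=13, p2=2, p3=0, p4=1, p5=0)
step 4: fire t1:  (p0=6, p1=13, p2=2, p3=0, p4=1, p5=0) → (p0=7, p1=16, p2=2, p3=0, p4=1, p5=0)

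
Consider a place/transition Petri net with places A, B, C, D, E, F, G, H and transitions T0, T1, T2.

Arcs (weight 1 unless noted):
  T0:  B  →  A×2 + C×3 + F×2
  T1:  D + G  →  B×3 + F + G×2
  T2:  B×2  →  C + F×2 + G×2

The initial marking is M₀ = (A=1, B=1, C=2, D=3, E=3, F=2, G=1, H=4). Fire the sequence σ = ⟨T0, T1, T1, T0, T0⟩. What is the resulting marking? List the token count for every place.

(A=7, B=4, C=11, D=1, E=3, F=10, G=3, H=4)

step 1: fire T0:  (A=1, B=1, C=2, D=3, E=3, F=2, G=1, H=4) → (A=3, B=0, C=5, D=3, E=3, F=4, G=1, H=4)
step 2: fire T1:  (A=3, B=0, C=5, D=3, E=3, F=4, G=1, H=4) → (A=3, B=3, C=5, D=2, E=3, F=5, G=2, H=4)
step 3: fire T1:  (A=3, B=3, C=5, D=2, E=3, F=5, G=2, H=4) → (A=3, B=6, C=5, D=1, E=3, F=6, G=3, H=4)
step 4: fire T0:  (A=3, B=6, C=5, D=1, E=3, F=6, G=3, H=4) → (A=5, B=5, C=8, D=1, E=3, F=8, G=3, H=4)
step 5: fire T0:  (A=5, B=5, C=8, D=1, E=3, F=8, G=3, H=4) → (A=7, B=4, C=11, D=1, E=3, F=10, G=3, H=4)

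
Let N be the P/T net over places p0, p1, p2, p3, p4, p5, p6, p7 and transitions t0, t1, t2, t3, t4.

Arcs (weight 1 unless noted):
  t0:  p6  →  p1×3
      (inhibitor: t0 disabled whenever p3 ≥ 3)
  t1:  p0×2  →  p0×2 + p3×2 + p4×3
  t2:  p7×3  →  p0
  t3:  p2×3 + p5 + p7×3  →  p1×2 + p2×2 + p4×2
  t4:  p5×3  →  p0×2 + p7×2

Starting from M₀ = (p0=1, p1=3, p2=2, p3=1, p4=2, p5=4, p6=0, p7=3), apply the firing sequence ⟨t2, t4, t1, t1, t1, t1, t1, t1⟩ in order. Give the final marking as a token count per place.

step 1: fire t2:  (p0=1, p1=3, p2=2, p3=1, p4=2, p5=4, p6=0, p7=3) → (p0=2, p1=3, p2=2, p3=1, p4=2, p5=4, p6=0, p7=0)
step 2: fire t4:  (p0=2, p1=3, p2=2, p3=1, p4=2, p5=4, p6=0, p7=0) → (p0=4, p1=3, p2=2, p3=1, p4=2, p5=1, p6=0, p7=2)
step 3: fire t1:  (p0=4, p1=3, p2=2, p3=1, p4=2, p5=1, p6=0, p7=2) → (p0=4, p1=3, p2=2, p3=3, p4=5, p5=1, p6=0, p7=2)
step 4: fire t1:  (p0=4, p1=3, p2=2, p3=3, p4=5, p5=1, p6=0, p7=2) → (p0=4, p1=3, p2=2, p3=5, p4=8, p5=1, p6=0, p7=2)
step 5: fire t1:  (p0=4, p1=3, p2=2, p3=5, p4=8, p5=1, p6=0, p7=2) → (p0=4, p1=3, p2=2, p3=7, p4=11, p5=1, p6=0, p7=2)
step 6: fire t1:  (p0=4, p1=3, p2=2, p3=7, p4=11, p5=1, p6=0, p7=2) → (p0=4, p1=3, p2=2, p3=9, p4=14, p5=1, p6=0, p7=2)
step 7: fire t1:  (p0=4, p1=3, p2=2, p3=9, p4=14, p5=1, p6=0, p7=2) → (p0=4, p1=3, p2=2, p3=11, p4=17, p5=1, p6=0, p7=2)
step 8: fire t1:  (p0=4, p1=3, p2=2, p3=11, p4=17, p5=1, p6=0, p7=2) → (p0=4, p1=3, p2=2, p3=13, p4=20, p5=1, p6=0, p7=2)

(p0=4, p1=3, p2=2, p3=13, p4=20, p5=1, p6=0, p7=2)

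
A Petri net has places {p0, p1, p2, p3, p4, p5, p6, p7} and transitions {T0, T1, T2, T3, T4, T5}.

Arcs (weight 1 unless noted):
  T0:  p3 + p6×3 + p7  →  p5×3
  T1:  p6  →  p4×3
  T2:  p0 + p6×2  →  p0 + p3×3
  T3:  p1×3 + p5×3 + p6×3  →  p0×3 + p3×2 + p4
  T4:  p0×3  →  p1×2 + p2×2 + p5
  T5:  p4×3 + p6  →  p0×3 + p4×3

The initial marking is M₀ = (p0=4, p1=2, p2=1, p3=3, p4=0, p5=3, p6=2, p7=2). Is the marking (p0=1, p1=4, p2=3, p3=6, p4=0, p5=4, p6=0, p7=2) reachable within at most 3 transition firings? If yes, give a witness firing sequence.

step 1: fire T2:  (p0=4, p1=2, p2=1, p3=3, p4=0, p5=3, p6=2, p7=2) → (p0=4, p1=2, p2=1, p3=6, p4=0, p5=3, p6=0, p7=2)
step 2: fire T4:  (p0=4, p1=2, p2=1, p3=6, p4=0, p5=3, p6=0, p7=2) → (p0=1, p1=4, p2=3, p3=6, p4=0, p5=4, p6=0, p7=2)

YES — reachable via ⟨T2, T4⟩ (2 firings)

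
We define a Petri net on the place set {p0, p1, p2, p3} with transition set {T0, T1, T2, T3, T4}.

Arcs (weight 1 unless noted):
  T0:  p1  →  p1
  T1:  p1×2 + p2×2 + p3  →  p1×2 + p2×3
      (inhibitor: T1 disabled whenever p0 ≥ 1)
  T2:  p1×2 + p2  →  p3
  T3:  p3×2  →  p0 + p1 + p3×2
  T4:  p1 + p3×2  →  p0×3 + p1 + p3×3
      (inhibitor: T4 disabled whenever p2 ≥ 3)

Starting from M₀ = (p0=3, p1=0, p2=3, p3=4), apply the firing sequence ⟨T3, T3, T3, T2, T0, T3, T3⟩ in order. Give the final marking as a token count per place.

step 1: fire T3:  (p0=3, p1=0, p2=3, p3=4) → (p0=4, p1=1, p2=3, p3=4)
step 2: fire T3:  (p0=4, p1=1, p2=3, p3=4) → (p0=5, p1=2, p2=3, p3=4)
step 3: fire T3:  (p0=5, p1=2, p2=3, p3=4) → (p0=6, p1=3, p2=3, p3=4)
step 4: fire T2:  (p0=6, p1=3, p2=3, p3=4) → (p0=6, p1=1, p2=2, p3=5)
step 5: fire T0:  (p0=6, p1=1, p2=2, p3=5) → (p0=6, p1=1, p2=2, p3=5)
step 6: fire T3:  (p0=6, p1=1, p2=2, p3=5) → (p0=7, p1=2, p2=2, p3=5)
step 7: fire T3:  (p0=7, p1=2, p2=2, p3=5) → (p0=8, p1=3, p2=2, p3=5)

(p0=8, p1=3, p2=2, p3=5)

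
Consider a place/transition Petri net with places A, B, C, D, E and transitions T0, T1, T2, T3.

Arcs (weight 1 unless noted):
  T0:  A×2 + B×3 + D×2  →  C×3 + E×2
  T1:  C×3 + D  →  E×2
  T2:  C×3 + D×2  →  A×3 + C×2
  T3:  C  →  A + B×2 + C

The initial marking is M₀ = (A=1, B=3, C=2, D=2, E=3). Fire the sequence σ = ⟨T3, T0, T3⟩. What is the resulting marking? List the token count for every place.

(A=1, B=4, C=5, D=0, E=5)

step 1: fire T3:  (A=1, B=3, C=2, D=2, E=3) → (A=2, B=5, C=2, D=2, E=3)
step 2: fire T0:  (A=2, B=5, C=2, D=2, E=3) → (A=0, B=2, C=5, D=0, E=5)
step 3: fire T3:  (A=0, B=2, C=5, D=0, E=5) → (A=1, B=4, C=5, D=0, E=5)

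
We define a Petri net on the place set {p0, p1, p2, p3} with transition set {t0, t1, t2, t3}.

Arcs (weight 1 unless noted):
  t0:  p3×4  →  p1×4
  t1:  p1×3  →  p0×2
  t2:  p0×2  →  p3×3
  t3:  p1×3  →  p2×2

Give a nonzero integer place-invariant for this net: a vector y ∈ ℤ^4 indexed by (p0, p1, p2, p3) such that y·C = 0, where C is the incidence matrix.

Incidence matrix C (rows=places, cols=transitions):
       t0   t1   t2   t3
   p0   0    2   -2    0
   p1   4   -3    0   -3
   p2   0    0    0    2
   p3  -4    0    3    0

Candidate y = [3, 2, 3, 2]; check y·C column-wise:
  col t0: 3·0 + 2·4 + 3·0 + 2·-4 = 0
  col t1: 3·2 + 2·-3 + 3·0 + 2·0 = 0
  col t2: 3·-2 + 2·0 + 3·0 + 2·3 = 0
  col t3: 3·0 + 2·-3 + 3·2 + 2·0 = 0

y = (p0:3, p1:2, p2:3, p3:2)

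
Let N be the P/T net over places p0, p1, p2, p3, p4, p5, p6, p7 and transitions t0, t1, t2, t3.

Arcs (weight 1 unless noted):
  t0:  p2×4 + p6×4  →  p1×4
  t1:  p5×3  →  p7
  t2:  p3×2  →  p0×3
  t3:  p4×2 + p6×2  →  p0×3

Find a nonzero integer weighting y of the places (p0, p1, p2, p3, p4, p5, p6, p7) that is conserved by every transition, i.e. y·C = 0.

Incidence matrix C (rows=places, cols=transitions):
       t0   t1   t2   t3
   p0   0    0    3    3
   p1   4    0    0    0
   p2  -4    0    0    0
   p3   0    0   -2    0
   p4   0    0    0   -2
   p5   0   -3    0    0
   p6  -4    0    0   -2
   p7   0    1    0    0

Candidate y = [0, 1, 1, 0, 0, 0, 0, 0]; check y·C column-wise:
  col t0: 1·4 + 1·-4 + 0·-4 = 0
  col t1: 1·0 + 1·0 + 0·-3 + 0·1 = 0
  col t2: 0·3 + 1·0 + 1·0 + 0·-2 = 0
  col t3: 0·3 + 1·0 + 1·0 + 0·-2 + 0·-2 = 0

y = (p0:0, p1:1, p2:1, p3:0, p4:0, p5:0, p6:0, p7:0)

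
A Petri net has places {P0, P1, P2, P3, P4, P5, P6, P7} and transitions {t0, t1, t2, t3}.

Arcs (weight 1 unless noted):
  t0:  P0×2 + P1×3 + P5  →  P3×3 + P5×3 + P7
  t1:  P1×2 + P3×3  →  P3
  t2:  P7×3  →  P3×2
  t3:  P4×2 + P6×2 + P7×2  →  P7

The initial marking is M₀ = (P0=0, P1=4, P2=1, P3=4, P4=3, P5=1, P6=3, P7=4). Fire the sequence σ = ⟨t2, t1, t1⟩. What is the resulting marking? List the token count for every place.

(P0=0, P1=0, P2=1, P3=2, P4=3, P5=1, P6=3, P7=1)

step 1: fire t2:  (P0=0, P1=4, P2=1, P3=4, P4=3, P5=1, P6=3, P7=4) → (P0=0, P1=4, P2=1, P3=6, P4=3, P5=1, P6=3, P7=1)
step 2: fire t1:  (P0=0, P1=4, P2=1, P3=6, P4=3, P5=1, P6=3, P7=1) → (P0=0, P1=2, P2=1, P3=4, P4=3, P5=1, P6=3, P7=1)
step 3: fire t1:  (P0=0, P1=2, P2=1, P3=4, P4=3, P5=1, P6=3, P7=1) → (P0=0, P1=0, P2=1, P3=2, P4=3, P5=1, P6=3, P7=1)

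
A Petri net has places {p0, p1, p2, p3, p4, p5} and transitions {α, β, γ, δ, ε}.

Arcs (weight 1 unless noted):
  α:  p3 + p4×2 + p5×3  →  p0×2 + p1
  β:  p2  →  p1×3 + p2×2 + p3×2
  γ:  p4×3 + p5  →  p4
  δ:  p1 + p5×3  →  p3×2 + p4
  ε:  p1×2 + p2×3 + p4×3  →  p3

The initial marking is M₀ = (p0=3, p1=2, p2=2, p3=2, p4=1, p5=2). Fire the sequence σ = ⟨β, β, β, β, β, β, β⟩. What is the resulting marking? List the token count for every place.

step 1: fire β:  (p0=3, p1=2, p2=2, p3=2, p4=1, p5=2) → (p0=3, p1=5, p2=3, p3=4, p4=1, p5=2)
step 2: fire β:  (p0=3, p1=5, p2=3, p3=4, p4=1, p5=2) → (p0=3, p1=8, p2=4, p3=6, p4=1, p5=2)
step 3: fire β:  (p0=3, p1=8, p2=4, p3=6, p4=1, p5=2) → (p0=3, p1=11, p2=5, p3=8, p4=1, p5=2)
step 4: fire β:  (p0=3, p1=11, p2=5, p3=8, p4=1, p5=2) → (p0=3, p1=14, p2=6, p3=10, p4=1, p5=2)
step 5: fire β:  (p0=3, p1=14, p2=6, p3=10, p4=1, p5=2) → (p0=3, p1=17, p2=7, p3=12, p4=1, p5=2)
step 6: fire β:  (p0=3, p1=17, p2=7, p3=12, p4=1, p5=2) → (p0=3, p1=20, p2=8, p3=14, p4=1, p5=2)
step 7: fire β:  (p0=3, p1=20, p2=8, p3=14, p4=1, p5=2) → (p0=3, p1=23, p2=9, p3=16, p4=1, p5=2)

(p0=3, p1=23, p2=9, p3=16, p4=1, p5=2)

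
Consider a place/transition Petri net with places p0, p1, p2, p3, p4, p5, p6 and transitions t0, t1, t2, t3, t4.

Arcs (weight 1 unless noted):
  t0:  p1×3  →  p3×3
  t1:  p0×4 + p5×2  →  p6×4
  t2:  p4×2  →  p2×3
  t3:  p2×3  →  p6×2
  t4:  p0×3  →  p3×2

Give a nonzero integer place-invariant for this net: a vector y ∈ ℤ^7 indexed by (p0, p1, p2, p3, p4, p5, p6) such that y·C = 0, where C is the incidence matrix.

Incidence matrix C (rows=places, cols=transitions):
       t0   t1   t2   t3   t4
   p0   0   -4    0    0   -3
   p1  -3    0    0    0    0
   p2   0    0    3   -3    0
   p3   3    0    0    0    2
   p4   0    0   -2    0    0
   p5   0   -2    0    0    0
   p6   0    4    0    2    0

Candidate y = [2, 3, 0, 3, 0, -4, 0]; check y·C column-wise:
  col t0: 2·0 + 3·-3 + 3·3 + -4·0 = 0
  col t1: 2·-4 + 3·0 + 3·0 + -4·-2 + 0·4 = 0
  col t2: 2·0 + 3·0 + 0·3 + 3·0 + 0·-2 + -4·0 = 0
  col t3: 2·0 + 3·0 + 0·-3 + 3·0 + -4·0 + 0·2 = 0
  col t4: 2·-3 + 3·0 + 3·2 + -4·0 = 0

y = (p0:2, p1:3, p2:0, p3:3, p4:0, p5:-4, p6:0)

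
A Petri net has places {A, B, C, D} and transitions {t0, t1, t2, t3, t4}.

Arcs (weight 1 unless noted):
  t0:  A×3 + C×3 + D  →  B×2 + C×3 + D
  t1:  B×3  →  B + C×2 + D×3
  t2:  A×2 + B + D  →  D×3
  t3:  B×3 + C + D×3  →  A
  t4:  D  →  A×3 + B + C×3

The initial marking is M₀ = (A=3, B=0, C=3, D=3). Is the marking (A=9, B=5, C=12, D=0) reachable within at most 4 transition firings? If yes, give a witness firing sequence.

YES — reachable via ⟨t0, t4, t4, t4⟩ (4 firings)

step 1: fire t0:  (A=3, B=0, C=3, D=3) → (A=0, B=2, C=3, D=3)
step 2: fire t4:  (A=0, B=2, C=3, D=3) → (A=3, B=3, C=6, D=2)
step 3: fire t4:  (A=3, B=3, C=6, D=2) → (A=6, B=4, C=9, D=1)
step 4: fire t4:  (A=6, B=4, C=9, D=1) → (A=9, B=5, C=12, D=0)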